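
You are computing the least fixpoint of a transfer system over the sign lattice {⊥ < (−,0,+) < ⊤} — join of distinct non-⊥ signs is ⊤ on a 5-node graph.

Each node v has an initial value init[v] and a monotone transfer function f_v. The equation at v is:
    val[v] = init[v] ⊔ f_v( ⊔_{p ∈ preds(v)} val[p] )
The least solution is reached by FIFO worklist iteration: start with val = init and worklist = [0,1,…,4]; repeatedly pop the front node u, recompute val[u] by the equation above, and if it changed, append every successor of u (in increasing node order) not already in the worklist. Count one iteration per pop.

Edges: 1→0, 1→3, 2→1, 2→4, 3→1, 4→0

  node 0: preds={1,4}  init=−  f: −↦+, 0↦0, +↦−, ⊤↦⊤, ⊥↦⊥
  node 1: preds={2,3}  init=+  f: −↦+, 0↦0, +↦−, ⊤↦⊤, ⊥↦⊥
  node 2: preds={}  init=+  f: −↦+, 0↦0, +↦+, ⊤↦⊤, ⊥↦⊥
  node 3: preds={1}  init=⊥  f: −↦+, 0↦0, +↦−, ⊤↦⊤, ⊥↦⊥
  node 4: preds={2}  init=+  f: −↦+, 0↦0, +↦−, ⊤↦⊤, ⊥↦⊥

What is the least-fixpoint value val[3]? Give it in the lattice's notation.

Trace (7 dequeues):
  [1] u=0 | in + | out − | ==
  [2] u=1 | in + | out ⊤ | prev + | push {0}
  [3] u=2 | in ⊥ | out + | ==
  [4] u=3 | in ⊤ | out ⊤ | prev ⊥ | push {1}
  [5] u=4 | in + | out ⊤ | prev + | push {}
  [6] u=0 | in ⊤ | out ⊤ | prev − | push {}
  [7] u=1 | in ⊤ | out ⊤ | ==

Converged values:
  [0] ⊤
  [1] ⊤
  [2] +
  [3] ⊤
  [4] ⊤

⊤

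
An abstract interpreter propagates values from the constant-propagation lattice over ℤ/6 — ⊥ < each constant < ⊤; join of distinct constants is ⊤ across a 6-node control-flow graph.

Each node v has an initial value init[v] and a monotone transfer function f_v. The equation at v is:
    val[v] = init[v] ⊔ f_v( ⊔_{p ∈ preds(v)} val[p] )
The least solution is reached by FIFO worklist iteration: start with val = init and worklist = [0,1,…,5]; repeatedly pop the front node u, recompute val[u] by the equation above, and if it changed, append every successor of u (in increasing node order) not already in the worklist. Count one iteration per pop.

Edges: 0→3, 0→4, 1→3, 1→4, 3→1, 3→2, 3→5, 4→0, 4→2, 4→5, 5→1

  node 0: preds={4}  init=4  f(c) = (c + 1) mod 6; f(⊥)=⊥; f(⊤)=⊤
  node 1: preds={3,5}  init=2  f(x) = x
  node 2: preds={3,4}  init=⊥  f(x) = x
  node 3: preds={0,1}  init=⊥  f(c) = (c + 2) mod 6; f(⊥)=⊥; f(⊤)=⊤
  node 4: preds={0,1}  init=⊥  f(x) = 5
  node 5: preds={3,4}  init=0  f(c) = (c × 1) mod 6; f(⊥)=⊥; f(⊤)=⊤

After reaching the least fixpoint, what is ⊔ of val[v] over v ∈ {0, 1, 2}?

⊤

Trace (11 dequeues):
  [1] u=0 | in ⊥ | out 4 | ==
  [2] u=1 | in 0 | out ⊤ | prev 2 | push {}
  [3] u=2 | in ⊥ | out ⊥ | ==
  [4] u=3 | in ⊤ | out ⊤ | prev ⊥ | push {1,2}
  [5] u=4 | in ⊤ | out 5 | prev ⊥ | push {0}
  [6] u=5 | in ⊤ | out ⊤ | prev 0 | push {}
  [7] u=1 | in ⊤ | out ⊤ | ==
  [8] u=2 | in ⊤ | out ⊤ | prev ⊥ | push {}
  [9] u=0 | in 5 | out ⊤ | prev 4 | push {3,4}
  [10] u=3 | in ⊤ | out ⊤ | ==
  [11] u=4 | in ⊤ | out 5 | ==

Converged values:
  [0] ⊤
  [1] ⊤
  [2] ⊤
  [3] ⊤
  [4] 5
  [5] ⊤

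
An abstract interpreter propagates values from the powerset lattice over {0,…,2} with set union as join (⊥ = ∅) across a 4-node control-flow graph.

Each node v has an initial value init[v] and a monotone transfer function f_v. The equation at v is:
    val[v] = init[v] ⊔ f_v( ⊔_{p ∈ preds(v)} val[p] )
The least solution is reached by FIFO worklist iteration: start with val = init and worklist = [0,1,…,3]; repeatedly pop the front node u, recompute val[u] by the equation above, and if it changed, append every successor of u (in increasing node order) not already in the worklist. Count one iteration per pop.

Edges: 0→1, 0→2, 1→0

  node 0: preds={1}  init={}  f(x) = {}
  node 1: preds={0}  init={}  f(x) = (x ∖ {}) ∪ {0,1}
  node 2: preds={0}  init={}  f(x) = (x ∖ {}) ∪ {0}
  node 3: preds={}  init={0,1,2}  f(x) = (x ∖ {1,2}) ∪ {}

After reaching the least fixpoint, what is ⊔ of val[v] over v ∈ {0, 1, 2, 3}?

Trace (5 dequeues):
  [1] u=0 | in {} | out {} | ==
  [2] u=1 | in {} | out {0,1} | prev {} | push {0}
  [3] u=2 | in {} | out {0} | prev {} | push {}
  [4] u=3 | in {} | out {0,1,2} | ==
  [5] u=0 | in {0,1} | out {} | ==

Converged values:
  [0] {}
  [1] {0,1}
  [2] {0}
  [3] {0,1,2}

{0,1,2}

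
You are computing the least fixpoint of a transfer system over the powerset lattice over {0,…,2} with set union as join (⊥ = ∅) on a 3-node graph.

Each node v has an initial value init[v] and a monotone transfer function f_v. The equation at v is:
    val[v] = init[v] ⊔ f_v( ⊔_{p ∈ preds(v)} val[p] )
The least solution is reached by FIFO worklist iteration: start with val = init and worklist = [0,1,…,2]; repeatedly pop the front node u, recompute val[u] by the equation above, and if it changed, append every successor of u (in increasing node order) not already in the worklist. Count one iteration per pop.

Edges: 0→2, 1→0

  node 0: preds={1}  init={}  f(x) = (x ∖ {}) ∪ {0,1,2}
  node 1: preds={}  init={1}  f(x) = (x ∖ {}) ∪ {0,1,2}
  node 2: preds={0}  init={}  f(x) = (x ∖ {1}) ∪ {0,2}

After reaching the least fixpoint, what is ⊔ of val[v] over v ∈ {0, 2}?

{0,1,2}

Iteration log — 4 steps:
  step 1. node 0  ⊔preds={1}  new={0,1,2}  old={}  +wl: 
  step 2. node 1  ⊔preds={}  new={0,1,2}  old={1}  +wl: 0
  step 3. node 2  ⊔preds={0,1,2}  new={0,2}  old={}  +wl: 
  step 4. node 0  ⊔preds={0,1,2}  new={0,1,2}  stable

Least fixpoint reached:
  node 0: {0,1,2}
  node 1: {0,1,2}
  node 2: {0,2}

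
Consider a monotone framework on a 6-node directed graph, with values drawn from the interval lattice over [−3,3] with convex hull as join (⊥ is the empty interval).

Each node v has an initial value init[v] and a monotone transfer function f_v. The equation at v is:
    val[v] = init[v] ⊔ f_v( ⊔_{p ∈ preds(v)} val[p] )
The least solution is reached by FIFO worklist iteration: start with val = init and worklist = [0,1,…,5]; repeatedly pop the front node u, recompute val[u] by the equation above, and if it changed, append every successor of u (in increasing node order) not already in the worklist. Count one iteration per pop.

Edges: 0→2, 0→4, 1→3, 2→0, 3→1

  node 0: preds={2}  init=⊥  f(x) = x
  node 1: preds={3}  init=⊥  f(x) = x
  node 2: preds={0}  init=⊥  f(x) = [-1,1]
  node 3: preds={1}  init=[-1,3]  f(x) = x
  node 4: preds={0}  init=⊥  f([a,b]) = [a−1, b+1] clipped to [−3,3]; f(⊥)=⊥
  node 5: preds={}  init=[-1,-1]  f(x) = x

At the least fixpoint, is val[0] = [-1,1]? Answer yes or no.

Iteration log — 9 steps:
  step 1. node 0  ⊔preds=⊥  new=⊥  stable
  step 2. node 1  ⊔preds=[-1,3]  new=[-1,3]  old=⊥  +wl: 
  step 3. node 2  ⊔preds=⊥  new=[-1,1]  old=⊥  +wl: 0
  step 4. node 3  ⊔preds=[-1,3]  new=[-1,3]  stable
  step 5. node 4  ⊔preds=⊥  new=⊥  stable
  step 6. node 5  ⊔preds=⊥  new=[-1,-1]  stable
  step 7. node 0  ⊔preds=[-1,1]  new=[-1,1]  old=⊥  +wl: 2,4
  step 8. node 2  ⊔preds=[-1,1]  new=[-1,1]  stable
  step 9. node 4  ⊔preds=[-1,1]  new=[-2,2]  old=⊥  +wl: 

Least fixpoint reached:
  node 0: [-1,1]
  node 1: [-1,3]
  node 2: [-1,1]
  node 3: [-1,3]
  node 4: [-2,2]
  node 5: [-1,-1]

yes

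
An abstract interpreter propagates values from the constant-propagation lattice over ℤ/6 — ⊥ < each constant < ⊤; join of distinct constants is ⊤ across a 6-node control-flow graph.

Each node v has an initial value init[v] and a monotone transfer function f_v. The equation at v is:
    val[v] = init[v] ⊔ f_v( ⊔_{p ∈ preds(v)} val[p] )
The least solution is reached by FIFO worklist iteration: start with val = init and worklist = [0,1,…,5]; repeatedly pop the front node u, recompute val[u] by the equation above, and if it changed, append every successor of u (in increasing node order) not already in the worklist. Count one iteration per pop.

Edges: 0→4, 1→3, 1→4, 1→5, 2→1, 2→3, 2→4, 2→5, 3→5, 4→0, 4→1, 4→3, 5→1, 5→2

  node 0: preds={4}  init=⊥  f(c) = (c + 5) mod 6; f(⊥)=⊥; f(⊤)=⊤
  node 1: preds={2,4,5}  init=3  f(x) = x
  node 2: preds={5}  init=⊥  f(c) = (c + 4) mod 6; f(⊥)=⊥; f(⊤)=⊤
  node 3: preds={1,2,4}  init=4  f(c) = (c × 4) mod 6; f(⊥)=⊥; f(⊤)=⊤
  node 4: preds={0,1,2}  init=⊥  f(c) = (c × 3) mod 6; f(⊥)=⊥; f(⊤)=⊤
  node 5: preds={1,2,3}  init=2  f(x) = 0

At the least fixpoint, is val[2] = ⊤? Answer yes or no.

yes

Worklist (14 pops):
  #1 pop 0: in=⊥ → ⊥ (no change)
  #2 pop 1: in=2 → ⊤ (was 3); enqueue []
  #3 pop 2: in=2 → 0 (was ⊥); enqueue [1]
  #4 pop 3: in=⊤ → ⊤ (was 4); enqueue []
  #5 pop 4: in=⊤ → ⊤ (was ⊥); enqueue [0,3]
  #6 pop 5: in=⊤ → ⊤ (was 2); enqueue [2]
  #7 pop 1: in=⊤ → ⊤ (no change)
  #8 pop 0: in=⊤ → ⊤ (was ⊥); enqueue [4]
  #9 pop 3: in=⊤ → ⊤ (no change)
  #10 pop 2: in=⊤ → ⊤ (was 0); enqueue [1,3,5]
  #11 pop 4: in=⊤ → ⊤ (no change)
  #12 pop 1: in=⊤ → ⊤ (no change)
  #13 pop 3: in=⊤ → ⊤ (no change)
  #14 pop 5: in=⊤ → ⊤ (no change)

Fixpoint:
  val[0] = ⊤
  val[1] = ⊤
  val[2] = ⊤
  val[3] = ⊤
  val[4] = ⊤
  val[5] = ⊤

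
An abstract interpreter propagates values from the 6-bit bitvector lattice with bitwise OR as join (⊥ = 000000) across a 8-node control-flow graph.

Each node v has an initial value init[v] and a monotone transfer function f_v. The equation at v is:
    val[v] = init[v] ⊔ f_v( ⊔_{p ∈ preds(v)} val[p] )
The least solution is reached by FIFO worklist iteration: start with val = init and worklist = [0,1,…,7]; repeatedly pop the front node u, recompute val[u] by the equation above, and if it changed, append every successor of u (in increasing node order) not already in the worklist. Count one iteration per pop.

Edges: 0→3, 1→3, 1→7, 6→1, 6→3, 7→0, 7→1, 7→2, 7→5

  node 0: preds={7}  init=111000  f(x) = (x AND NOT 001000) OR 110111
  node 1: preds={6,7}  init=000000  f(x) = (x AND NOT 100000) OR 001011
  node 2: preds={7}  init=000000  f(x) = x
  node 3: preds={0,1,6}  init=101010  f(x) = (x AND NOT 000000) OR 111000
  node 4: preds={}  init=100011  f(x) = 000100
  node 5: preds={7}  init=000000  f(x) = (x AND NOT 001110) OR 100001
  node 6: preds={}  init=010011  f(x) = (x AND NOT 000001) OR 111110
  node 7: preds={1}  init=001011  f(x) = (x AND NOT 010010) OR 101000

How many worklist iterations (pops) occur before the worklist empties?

18

Worklist (18 pops):
  #1 pop 0: in=001011 → 111111 (was 111000); enqueue []
  #2 pop 1: in=011011 → 011011 (was 000000); enqueue []
  #3 pop 2: in=001011 → 001011 (was 000000); enqueue []
  #4 pop 3: in=111111 → 111111 (was 101010); enqueue []
  #5 pop 4: in=000000 → 100111 (was 100011); enqueue []
  #6 pop 5: in=001011 → 100001 (was 000000); enqueue []
  #7 pop 6: in=000000 → 111111 (was 010011); enqueue [1,3]
  #8 pop 7: in=011011 → 101011 (was 001011); enqueue [0,2,5]
  #9 pop 1: in=111111 → 011111 (was 011011); enqueue [7]
  #10 pop 3: in=111111 → 111111 (no change)
  #11 pop 0: in=101011 → 111111 (no change)
  #12 pop 2: in=101011 → 101011 (was 001011); enqueue []
  #13 pop 5: in=101011 → 100001 (no change)
  #14 pop 7: in=011111 → 101111 (was 101011); enqueue [0,1,2,5]
  #15 pop 0: in=101111 → 111111 (no change)
  #16 pop 1: in=111111 → 011111 (no change)
  #17 pop 2: in=101111 → 101111 (was 101011); enqueue []
  #18 pop 5: in=101111 → 100001 (no change)

Fixpoint:
  val[0] = 111111
  val[1] = 011111
  val[2] = 101111
  val[3] = 111111
  val[4] = 100111
  val[5] = 100001
  val[6] = 111111
  val[7] = 101111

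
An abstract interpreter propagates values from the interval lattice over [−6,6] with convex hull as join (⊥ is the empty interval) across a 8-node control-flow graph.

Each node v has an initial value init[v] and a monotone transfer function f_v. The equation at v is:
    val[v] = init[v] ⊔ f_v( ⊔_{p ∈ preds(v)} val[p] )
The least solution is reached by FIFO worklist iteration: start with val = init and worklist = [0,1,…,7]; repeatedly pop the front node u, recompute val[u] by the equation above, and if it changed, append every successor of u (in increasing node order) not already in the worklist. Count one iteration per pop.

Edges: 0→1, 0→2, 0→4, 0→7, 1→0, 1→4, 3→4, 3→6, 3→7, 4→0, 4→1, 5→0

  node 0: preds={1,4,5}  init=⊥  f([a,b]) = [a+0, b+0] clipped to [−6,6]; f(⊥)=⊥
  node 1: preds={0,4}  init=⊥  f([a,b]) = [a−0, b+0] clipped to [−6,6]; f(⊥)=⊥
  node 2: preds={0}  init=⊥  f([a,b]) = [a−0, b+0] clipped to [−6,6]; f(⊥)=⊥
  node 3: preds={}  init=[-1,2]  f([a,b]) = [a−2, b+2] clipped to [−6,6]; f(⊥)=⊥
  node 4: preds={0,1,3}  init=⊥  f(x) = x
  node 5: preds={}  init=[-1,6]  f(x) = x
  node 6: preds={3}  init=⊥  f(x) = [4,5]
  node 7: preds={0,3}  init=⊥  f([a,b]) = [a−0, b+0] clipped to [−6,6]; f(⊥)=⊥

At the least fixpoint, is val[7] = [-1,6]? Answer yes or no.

Iteration log — 10 steps:
  step 1. node 0  ⊔preds=[-1,6]  new=[-1,6]  old=⊥  +wl: 
  step 2. node 1  ⊔preds=[-1,6]  new=[-1,6]  old=⊥  +wl: 0
  step 3. node 2  ⊔preds=[-1,6]  new=[-1,6]  old=⊥  +wl: 
  step 4. node 3  ⊔preds=⊥  new=[-1,2]  stable
  step 5. node 4  ⊔preds=[-1,6]  new=[-1,6]  old=⊥  +wl: 1
  step 6. node 5  ⊔preds=⊥  new=[-1,6]  stable
  step 7. node 6  ⊔preds=[-1,2]  new=[4,5]  old=⊥  +wl: 
  step 8. node 7  ⊔preds=[-1,6]  new=[-1,6]  old=⊥  +wl: 
  step 9. node 0  ⊔preds=[-1,6]  new=[-1,6]  stable
  step 10. node 1  ⊔preds=[-1,6]  new=[-1,6]  stable

Least fixpoint reached:
  node 0: [-1,6]
  node 1: [-1,6]
  node 2: [-1,6]
  node 3: [-1,2]
  node 4: [-1,6]
  node 5: [-1,6]
  node 6: [4,5]
  node 7: [-1,6]

yes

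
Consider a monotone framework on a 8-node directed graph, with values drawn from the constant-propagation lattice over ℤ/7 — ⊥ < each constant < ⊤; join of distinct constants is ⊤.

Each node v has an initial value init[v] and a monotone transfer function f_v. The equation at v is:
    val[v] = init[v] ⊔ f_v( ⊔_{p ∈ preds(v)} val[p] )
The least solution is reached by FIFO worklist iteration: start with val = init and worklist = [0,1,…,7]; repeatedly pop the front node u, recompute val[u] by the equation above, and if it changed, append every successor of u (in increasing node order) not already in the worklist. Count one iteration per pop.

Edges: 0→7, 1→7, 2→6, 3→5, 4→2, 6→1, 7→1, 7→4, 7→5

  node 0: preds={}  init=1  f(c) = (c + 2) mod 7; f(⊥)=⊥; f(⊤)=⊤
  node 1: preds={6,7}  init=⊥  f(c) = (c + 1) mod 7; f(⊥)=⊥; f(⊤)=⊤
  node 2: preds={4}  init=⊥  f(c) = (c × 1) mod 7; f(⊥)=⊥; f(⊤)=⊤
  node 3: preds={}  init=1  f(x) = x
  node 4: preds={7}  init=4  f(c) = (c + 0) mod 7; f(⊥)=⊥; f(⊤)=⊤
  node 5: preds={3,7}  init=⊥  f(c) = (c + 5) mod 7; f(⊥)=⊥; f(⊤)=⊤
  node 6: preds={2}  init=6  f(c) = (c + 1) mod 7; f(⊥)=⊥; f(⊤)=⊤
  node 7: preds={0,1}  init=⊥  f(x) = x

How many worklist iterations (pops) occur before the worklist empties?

Iteration log — 14 steps:
  step 1. node 0  ⊔preds=⊥  new=1  stable
  step 2. node 1  ⊔preds=6  new=0  old=⊥  +wl: 
  step 3. node 2  ⊔preds=4  new=4  old=⊥  +wl: 
  step 4. node 3  ⊔preds=⊥  new=1  stable
  step 5. node 4  ⊔preds=⊥  new=4  stable
  step 6. node 5  ⊔preds=1  new=6  old=⊥  +wl: 
  step 7. node 6  ⊔preds=4  new=⊤  old=6  +wl: 1
  step 8. node 7  ⊔preds=⊤  new=⊤  old=⊥  +wl: 4,5
  step 9. node 1  ⊔preds=⊤  new=⊤  old=0  +wl: 7
  step 10. node 4  ⊔preds=⊤  new=⊤  old=4  +wl: 2
  step 11. node 5  ⊔preds=⊤  new=⊤  old=6  +wl: 
  step 12. node 7  ⊔preds=⊤  new=⊤  stable
  step 13. node 2  ⊔preds=⊤  new=⊤  old=4  +wl: 6
  step 14. node 6  ⊔preds=⊤  new=⊤  stable

Least fixpoint reached:
  node 0: 1
  node 1: ⊤
  node 2: ⊤
  node 3: 1
  node 4: ⊤
  node 5: ⊤
  node 6: ⊤
  node 7: ⊤

14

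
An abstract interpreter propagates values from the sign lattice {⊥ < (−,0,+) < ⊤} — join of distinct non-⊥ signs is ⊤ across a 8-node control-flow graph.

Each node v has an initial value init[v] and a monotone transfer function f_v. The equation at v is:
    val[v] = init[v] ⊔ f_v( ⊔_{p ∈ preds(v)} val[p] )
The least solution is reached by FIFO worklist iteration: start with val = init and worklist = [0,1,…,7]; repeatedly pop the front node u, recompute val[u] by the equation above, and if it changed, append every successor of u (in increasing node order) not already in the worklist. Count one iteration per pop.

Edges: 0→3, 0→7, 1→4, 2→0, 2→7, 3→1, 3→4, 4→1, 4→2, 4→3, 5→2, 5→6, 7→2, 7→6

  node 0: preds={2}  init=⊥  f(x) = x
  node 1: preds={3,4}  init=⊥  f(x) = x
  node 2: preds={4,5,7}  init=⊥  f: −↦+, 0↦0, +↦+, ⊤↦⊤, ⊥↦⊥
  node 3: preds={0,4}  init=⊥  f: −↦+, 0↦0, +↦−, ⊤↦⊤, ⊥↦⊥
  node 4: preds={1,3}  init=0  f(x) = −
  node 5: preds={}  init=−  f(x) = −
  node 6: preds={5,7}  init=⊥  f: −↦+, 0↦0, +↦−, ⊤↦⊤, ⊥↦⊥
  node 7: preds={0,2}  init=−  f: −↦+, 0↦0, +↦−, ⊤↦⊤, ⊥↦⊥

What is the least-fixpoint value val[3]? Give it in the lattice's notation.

⊤

Trace (16 dequeues):
  [1] u=0 | in ⊥ | out ⊥ | ==
  [2] u=1 | in 0 | out 0 | prev ⊥ | push {}
  [3] u=2 | in ⊤ | out ⊤ | prev ⊥ | push {0}
  [4] u=3 | in 0 | out 0 | prev ⊥ | push {1}
  [5] u=4 | in 0 | out ⊤ | prev 0 | push {2,3}
  [6] u=5 | in ⊥ | out − | ==
  [7] u=6 | in − | out + | prev ⊥ | push {}
  [8] u=7 | in ⊤ | out ⊤ | prev − | push {6}
  [9] u=0 | in ⊤ | out ⊤ | prev ⊥ | push {7}
  [10] u=1 | in ⊤ | out ⊤ | prev 0 | push {4}
  [11] u=2 | in ⊤ | out ⊤ | ==
  [12] u=3 | in ⊤ | out ⊤ | prev 0 | push {1}
  [13] u=6 | in ⊤ | out ⊤ | prev + | push {}
  [14] u=7 | in ⊤ | out ⊤ | ==
  [15] u=4 | in ⊤ | out ⊤ | ==
  [16] u=1 | in ⊤ | out ⊤ | ==

Converged values:
  [0] ⊤
  [1] ⊤
  [2] ⊤
  [3] ⊤
  [4] ⊤
  [5] −
  [6] ⊤
  [7] ⊤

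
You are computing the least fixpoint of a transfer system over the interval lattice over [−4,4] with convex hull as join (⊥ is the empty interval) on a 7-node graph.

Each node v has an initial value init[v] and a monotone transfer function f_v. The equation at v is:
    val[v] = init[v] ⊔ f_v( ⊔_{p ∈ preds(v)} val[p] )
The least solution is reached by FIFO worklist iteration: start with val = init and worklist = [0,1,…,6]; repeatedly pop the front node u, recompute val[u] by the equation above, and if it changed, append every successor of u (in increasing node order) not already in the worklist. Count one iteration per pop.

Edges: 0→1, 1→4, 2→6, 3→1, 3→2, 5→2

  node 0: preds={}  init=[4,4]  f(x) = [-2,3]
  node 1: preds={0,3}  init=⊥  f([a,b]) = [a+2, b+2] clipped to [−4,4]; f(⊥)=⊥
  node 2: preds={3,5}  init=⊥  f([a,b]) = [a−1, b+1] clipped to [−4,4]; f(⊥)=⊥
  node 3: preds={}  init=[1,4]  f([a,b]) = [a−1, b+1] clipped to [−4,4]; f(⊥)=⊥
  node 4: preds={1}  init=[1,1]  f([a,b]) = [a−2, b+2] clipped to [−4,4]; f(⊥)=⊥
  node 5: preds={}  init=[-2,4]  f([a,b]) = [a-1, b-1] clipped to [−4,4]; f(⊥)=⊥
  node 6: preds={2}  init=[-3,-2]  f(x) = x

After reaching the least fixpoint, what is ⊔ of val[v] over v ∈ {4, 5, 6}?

[-3,4]

Worklist (7 pops):
  #1 pop 0: in=⊥ → [-2,4] (was [4,4]); enqueue []
  #2 pop 1: in=[-2,4] → [0,4] (was ⊥); enqueue []
  #3 pop 2: in=[-2,4] → [-3,4] (was ⊥); enqueue []
  #4 pop 3: in=⊥ → [1,4] (no change)
  #5 pop 4: in=[0,4] → [-2,4] (was [1,1]); enqueue []
  #6 pop 5: in=⊥ → [-2,4] (no change)
  #7 pop 6: in=[-3,4] → [-3,4] (was [-3,-2]); enqueue []

Fixpoint:
  val[0] = [-2,4]
  val[1] = [0,4]
  val[2] = [-3,4]
  val[3] = [1,4]
  val[4] = [-2,4]
  val[5] = [-2,4]
  val[6] = [-3,4]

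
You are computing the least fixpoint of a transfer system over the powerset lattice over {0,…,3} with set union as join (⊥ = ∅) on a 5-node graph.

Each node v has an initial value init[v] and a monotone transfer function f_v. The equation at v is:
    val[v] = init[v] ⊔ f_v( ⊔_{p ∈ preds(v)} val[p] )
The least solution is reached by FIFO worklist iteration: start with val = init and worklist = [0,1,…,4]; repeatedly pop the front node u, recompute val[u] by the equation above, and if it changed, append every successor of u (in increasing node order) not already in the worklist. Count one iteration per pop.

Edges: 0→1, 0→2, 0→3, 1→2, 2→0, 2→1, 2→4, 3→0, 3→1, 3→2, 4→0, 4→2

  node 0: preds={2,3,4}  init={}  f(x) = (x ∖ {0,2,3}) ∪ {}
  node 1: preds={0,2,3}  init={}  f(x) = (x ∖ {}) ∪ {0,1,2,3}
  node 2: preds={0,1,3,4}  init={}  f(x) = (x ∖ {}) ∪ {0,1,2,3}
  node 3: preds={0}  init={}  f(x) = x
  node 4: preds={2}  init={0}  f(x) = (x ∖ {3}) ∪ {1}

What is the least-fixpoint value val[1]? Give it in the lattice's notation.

Worklist (12 pops):
  #1 pop 0: in={0} → {} (no change)
  #2 pop 1: in={} → {0,1,2,3} (was {}); enqueue []
  #3 pop 2: in={0,1,2,3} → {0,1,2,3} (was {}); enqueue [0,1]
  #4 pop 3: in={} → {} (no change)
  #5 pop 4: in={0,1,2,3} → {0,1,2} (was {0}); enqueue [2]
  #6 pop 0: in={0,1,2,3} → {1} (was {}); enqueue [3]
  #7 pop 1: in={0,1,2,3} → {0,1,2,3} (no change)
  #8 pop 2: in={0,1,2,3} → {0,1,2,3} (no change)
  #9 pop 3: in={1} → {1} (was {}); enqueue [0,1,2]
  #10 pop 0: in={0,1,2,3} → {1} (no change)
  #11 pop 1: in={0,1,2,3} → {0,1,2,3} (no change)
  #12 pop 2: in={0,1,2,3} → {0,1,2,3} (no change)

Fixpoint:
  val[0] = {1}
  val[1] = {0,1,2,3}
  val[2] = {0,1,2,3}
  val[3] = {1}
  val[4] = {0,1,2}

{0,1,2,3}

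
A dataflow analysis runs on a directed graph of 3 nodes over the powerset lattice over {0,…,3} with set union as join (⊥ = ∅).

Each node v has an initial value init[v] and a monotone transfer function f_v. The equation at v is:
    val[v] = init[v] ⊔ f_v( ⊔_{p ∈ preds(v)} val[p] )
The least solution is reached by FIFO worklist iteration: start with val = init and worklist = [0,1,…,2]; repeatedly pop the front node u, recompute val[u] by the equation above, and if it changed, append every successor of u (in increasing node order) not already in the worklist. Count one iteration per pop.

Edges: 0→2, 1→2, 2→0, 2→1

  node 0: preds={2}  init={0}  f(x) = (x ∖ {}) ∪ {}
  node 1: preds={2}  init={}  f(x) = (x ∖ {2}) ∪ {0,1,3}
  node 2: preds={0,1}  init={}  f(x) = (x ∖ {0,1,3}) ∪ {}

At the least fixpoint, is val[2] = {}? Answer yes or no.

Worklist (3 pops):
  #1 pop 0: in={} → {0} (no change)
  #2 pop 1: in={} → {0,1,3} (was {}); enqueue []
  #3 pop 2: in={0,1,3} → {} (no change)

Fixpoint:
  val[0] = {0}
  val[1] = {0,1,3}
  val[2] = {}

yes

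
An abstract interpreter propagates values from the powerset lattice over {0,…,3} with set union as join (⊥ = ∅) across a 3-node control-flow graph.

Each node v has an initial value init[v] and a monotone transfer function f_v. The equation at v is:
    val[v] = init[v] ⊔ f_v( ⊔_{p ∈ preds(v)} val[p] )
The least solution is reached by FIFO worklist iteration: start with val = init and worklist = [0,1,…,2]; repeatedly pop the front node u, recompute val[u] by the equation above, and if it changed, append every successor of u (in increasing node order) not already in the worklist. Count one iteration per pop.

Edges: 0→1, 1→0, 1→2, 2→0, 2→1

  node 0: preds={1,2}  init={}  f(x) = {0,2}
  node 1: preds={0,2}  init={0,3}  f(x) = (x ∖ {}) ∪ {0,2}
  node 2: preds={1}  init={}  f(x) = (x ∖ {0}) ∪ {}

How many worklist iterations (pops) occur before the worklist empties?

5

Iteration log — 5 steps:
  step 1. node 0  ⊔preds={0,3}  new={0,2}  old={}  +wl: 
  step 2. node 1  ⊔preds={0,2}  new={0,2,3}  old={0,3}  +wl: 0
  step 3. node 2  ⊔preds={0,2,3}  new={2,3}  old={}  +wl: 1
  step 4. node 0  ⊔preds={0,2,3}  new={0,2}  stable
  step 5. node 1  ⊔preds={0,2,3}  new={0,2,3}  stable

Least fixpoint reached:
  node 0: {0,2}
  node 1: {0,2,3}
  node 2: {2,3}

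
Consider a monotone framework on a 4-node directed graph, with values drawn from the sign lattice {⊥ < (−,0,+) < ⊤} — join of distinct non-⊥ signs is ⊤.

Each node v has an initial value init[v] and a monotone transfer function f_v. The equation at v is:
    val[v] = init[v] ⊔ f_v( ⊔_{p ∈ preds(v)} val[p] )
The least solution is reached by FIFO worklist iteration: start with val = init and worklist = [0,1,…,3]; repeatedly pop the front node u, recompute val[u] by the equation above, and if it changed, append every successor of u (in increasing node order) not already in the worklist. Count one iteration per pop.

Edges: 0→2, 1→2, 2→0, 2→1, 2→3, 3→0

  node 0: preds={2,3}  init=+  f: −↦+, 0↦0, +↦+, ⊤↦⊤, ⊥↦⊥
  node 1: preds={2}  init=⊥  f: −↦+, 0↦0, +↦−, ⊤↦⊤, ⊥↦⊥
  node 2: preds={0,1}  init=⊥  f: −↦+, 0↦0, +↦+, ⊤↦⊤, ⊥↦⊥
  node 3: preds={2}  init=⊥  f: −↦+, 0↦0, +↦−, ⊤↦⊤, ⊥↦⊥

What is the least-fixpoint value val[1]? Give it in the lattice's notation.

Worklist (12 pops):
  #1 pop 0: in=⊥ → + (no change)
  #2 pop 1: in=⊥ → ⊥ (no change)
  #3 pop 2: in=+ → + (was ⊥); enqueue [0,1]
  #4 pop 3: in=+ → − (was ⊥); enqueue []
  #5 pop 0: in=⊤ → ⊤ (was +); enqueue [2]
  #6 pop 1: in=+ → − (was ⊥); enqueue []
  #7 pop 2: in=⊤ → ⊤ (was +); enqueue [0,1,3]
  #8 pop 0: in=⊤ → ⊤ (no change)
  #9 pop 1: in=⊤ → ⊤ (was −); enqueue [2]
  #10 pop 3: in=⊤ → ⊤ (was −); enqueue [0]
  #11 pop 2: in=⊤ → ⊤ (no change)
  #12 pop 0: in=⊤ → ⊤ (no change)

Fixpoint:
  val[0] = ⊤
  val[1] = ⊤
  val[2] = ⊤
  val[3] = ⊤

⊤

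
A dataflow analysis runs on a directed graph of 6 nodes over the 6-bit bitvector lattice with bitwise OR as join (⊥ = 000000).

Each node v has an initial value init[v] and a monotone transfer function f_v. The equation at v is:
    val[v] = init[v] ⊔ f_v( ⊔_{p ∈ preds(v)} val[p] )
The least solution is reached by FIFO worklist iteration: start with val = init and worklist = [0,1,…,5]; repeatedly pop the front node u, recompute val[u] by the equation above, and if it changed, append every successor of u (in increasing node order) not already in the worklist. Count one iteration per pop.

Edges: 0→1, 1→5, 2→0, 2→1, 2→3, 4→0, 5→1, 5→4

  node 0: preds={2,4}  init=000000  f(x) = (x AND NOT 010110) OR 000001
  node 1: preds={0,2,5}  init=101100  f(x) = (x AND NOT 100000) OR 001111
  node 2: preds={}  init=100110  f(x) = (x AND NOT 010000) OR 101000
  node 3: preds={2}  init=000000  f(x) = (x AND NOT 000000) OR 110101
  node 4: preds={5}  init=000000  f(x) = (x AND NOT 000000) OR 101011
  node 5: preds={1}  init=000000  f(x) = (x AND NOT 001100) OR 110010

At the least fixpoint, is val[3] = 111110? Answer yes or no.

no

Trace (11 dequeues):
  [1] u=0 | in 100110 | out 100001 | prev 000000 | push {}
  [2] u=1 | in 100111 | out 101111 | prev 101100 | push {}
  [3] u=2 | in 000000 | out 101110 | prev 100110 | push {0,1}
  [4] u=3 | in 101110 | out 111111 | prev 000000 | push {}
  [5] u=4 | in 000000 | out 101011 | prev 000000 | push {}
  [6] u=5 | in 101111 | out 110011 | prev 000000 | push {4}
  [7] u=0 | in 101111 | out 101001 | prev 100001 | push {}
  [8] u=1 | in 111111 | out 111111 | prev 101111 | push {5}
  [9] u=4 | in 110011 | out 111011 | prev 101011 | push {0}
  [10] u=5 | in 111111 | out 110011 | ==
  [11] u=0 | in 111111 | out 101001 | ==

Converged values:
  [0] 101001
  [1] 111111
  [2] 101110
  [3] 111111
  [4] 111011
  [5] 110011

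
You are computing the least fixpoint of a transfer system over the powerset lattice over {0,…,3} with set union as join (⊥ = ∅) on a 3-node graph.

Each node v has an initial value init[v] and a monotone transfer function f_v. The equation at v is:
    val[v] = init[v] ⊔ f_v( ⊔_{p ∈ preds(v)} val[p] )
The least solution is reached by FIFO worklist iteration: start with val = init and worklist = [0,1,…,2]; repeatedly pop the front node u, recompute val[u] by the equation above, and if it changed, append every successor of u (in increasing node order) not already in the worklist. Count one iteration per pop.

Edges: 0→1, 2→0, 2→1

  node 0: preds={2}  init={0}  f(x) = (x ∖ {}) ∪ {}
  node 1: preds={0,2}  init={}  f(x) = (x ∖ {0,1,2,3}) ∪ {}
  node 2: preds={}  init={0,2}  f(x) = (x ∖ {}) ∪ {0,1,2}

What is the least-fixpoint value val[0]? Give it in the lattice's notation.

Worklist (5 pops):
  #1 pop 0: in={0,2} → {0,2} (was {0}); enqueue []
  #2 pop 1: in={0,2} → {} (no change)
  #3 pop 2: in={} → {0,1,2} (was {0,2}); enqueue [0,1]
  #4 pop 0: in={0,1,2} → {0,1,2} (was {0,2}); enqueue []
  #5 pop 1: in={0,1,2} → {} (no change)

Fixpoint:
  val[0] = {0,1,2}
  val[1] = {}
  val[2] = {0,1,2}

{0,1,2}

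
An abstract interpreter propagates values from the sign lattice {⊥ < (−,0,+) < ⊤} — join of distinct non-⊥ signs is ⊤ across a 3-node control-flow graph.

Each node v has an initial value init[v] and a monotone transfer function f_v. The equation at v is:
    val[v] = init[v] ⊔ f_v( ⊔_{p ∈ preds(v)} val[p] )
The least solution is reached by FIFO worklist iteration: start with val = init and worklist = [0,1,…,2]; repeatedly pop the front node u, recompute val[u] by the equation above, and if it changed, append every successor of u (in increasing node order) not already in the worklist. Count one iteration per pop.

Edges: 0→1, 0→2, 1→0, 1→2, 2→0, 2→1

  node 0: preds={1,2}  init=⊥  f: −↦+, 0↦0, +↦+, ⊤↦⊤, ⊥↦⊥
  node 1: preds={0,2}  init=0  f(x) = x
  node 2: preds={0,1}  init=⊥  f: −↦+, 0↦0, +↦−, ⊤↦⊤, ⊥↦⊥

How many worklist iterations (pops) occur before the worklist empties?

5

Iteration log — 5 steps:
  step 1. node 0  ⊔preds=0  new=0  old=⊥  +wl: 
  step 2. node 1  ⊔preds=0  new=0  stable
  step 3. node 2  ⊔preds=0  new=0  old=⊥  +wl: 0,1
  step 4. node 0  ⊔preds=0  new=0  stable
  step 5. node 1  ⊔preds=0  new=0  stable

Least fixpoint reached:
  node 0: 0
  node 1: 0
  node 2: 0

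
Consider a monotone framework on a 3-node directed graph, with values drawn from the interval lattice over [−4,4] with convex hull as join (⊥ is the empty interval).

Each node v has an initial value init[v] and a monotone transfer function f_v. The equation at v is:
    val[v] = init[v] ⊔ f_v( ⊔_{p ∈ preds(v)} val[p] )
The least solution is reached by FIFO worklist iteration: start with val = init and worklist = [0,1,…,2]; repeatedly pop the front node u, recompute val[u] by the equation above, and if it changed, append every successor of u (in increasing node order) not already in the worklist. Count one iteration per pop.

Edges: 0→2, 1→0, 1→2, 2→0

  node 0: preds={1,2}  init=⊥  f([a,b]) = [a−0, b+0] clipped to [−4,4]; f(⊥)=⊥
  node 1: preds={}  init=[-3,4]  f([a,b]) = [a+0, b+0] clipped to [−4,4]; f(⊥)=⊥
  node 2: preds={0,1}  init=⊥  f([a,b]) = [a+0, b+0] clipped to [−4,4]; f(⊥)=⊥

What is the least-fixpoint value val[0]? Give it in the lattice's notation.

Worklist (4 pops):
  #1 pop 0: in=[-3,4] → [-3,4] (was ⊥); enqueue []
  #2 pop 1: in=⊥ → [-3,4] (no change)
  #3 pop 2: in=[-3,4] → [-3,4] (was ⊥); enqueue [0]
  #4 pop 0: in=[-3,4] → [-3,4] (no change)

Fixpoint:
  val[0] = [-3,4]
  val[1] = [-3,4]
  val[2] = [-3,4]

[-3,4]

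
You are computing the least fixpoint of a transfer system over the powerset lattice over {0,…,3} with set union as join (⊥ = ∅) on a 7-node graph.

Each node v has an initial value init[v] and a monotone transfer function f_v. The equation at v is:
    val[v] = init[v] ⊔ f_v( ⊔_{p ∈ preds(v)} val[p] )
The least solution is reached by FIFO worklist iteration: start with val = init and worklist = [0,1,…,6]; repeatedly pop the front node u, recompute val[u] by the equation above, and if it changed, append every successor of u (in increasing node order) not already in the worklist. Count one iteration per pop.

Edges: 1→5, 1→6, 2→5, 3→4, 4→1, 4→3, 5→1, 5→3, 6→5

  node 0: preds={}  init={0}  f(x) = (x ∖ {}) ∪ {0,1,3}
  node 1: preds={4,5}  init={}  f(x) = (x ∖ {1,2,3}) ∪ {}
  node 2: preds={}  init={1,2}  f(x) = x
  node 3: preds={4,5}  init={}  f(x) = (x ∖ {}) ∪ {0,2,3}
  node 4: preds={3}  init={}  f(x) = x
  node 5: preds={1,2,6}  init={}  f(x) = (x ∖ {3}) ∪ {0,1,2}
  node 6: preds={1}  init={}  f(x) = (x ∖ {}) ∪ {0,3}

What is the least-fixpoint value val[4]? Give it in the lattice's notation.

Trace (14 dequeues):
  [1] u=0 | in {} | out {0,1,3} | prev {0} | push {}
  [2] u=1 | in {} | out {} | ==
  [3] u=2 | in {} | out {1,2} | ==
  [4] u=3 | in {} | out {0,2,3} | prev {} | push {}
  [5] u=4 | in {0,2,3} | out {0,2,3} | prev {} | push {1,3}
  [6] u=5 | in {1,2} | out {0,1,2} | prev {} | push {}
  [7] u=6 | in {} | out {0,3} | prev {} | push {5}
  [8] u=1 | in {0,1,2,3} | out {0} | prev {} | push {6}
  [9] u=3 | in {0,1,2,3} | out {0,1,2,3} | prev {0,2,3} | push {4}
  [10] u=5 | in {0,1,2,3} | out {0,1,2} | ==
  [11] u=6 | in {0} | out {0,3} | ==
  [12] u=4 | in {0,1,2,3} | out {0,1,2,3} | prev {0,2,3} | push {1,3}
  [13] u=1 | in {0,1,2,3} | out {0} | ==
  [14] u=3 | in {0,1,2,3} | out {0,1,2,3} | ==

Converged values:
  [0] {0,1,3}
  [1] {0}
  [2] {1,2}
  [3] {0,1,2,3}
  [4] {0,1,2,3}
  [5] {0,1,2}
  [6] {0,3}

{0,1,2,3}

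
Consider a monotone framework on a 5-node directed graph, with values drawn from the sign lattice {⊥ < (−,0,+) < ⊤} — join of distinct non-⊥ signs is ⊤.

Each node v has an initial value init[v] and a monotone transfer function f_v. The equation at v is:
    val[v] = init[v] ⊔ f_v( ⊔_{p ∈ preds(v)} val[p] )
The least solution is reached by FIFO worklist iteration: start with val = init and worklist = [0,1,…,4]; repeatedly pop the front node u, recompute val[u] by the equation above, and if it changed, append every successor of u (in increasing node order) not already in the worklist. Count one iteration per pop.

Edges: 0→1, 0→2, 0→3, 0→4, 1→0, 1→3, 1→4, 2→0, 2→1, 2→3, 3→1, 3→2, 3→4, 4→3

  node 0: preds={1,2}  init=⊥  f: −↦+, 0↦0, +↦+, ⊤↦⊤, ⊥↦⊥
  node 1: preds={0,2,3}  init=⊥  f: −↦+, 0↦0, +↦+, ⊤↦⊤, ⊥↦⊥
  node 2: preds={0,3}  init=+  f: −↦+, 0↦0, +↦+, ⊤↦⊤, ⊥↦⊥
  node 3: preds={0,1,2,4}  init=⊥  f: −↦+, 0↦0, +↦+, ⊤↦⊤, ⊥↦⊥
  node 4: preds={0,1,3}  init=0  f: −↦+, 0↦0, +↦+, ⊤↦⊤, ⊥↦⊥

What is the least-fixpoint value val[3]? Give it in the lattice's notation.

Trace (14 dequeues):
  [1] u=0 | in + | out + | prev ⊥ | push {}
  [2] u=1 | in + | out + | prev ⊥ | push {0}
  [3] u=2 | in + | out + | ==
  [4] u=3 | in ⊤ | out ⊤ | prev ⊥ | push {1,2}
  [5] u=4 | in ⊤ | out ⊤ | prev 0 | push {3}
  [6] u=0 | in + | out + | ==
  [7] u=1 | in ⊤ | out ⊤ | prev + | push {0,4}
  [8] u=2 | in ⊤ | out ⊤ | prev + | push {1}
  [9] u=3 | in ⊤ | out ⊤ | ==
  [10] u=0 | in ⊤ | out ⊤ | prev + | push {2,3}
  [11] u=4 | in ⊤ | out ⊤ | ==
  [12] u=1 | in ⊤ | out ⊤ | ==
  [13] u=2 | in ⊤ | out ⊤ | ==
  [14] u=3 | in ⊤ | out ⊤ | ==

Converged values:
  [0] ⊤
  [1] ⊤
  [2] ⊤
  [3] ⊤
  [4] ⊤

⊤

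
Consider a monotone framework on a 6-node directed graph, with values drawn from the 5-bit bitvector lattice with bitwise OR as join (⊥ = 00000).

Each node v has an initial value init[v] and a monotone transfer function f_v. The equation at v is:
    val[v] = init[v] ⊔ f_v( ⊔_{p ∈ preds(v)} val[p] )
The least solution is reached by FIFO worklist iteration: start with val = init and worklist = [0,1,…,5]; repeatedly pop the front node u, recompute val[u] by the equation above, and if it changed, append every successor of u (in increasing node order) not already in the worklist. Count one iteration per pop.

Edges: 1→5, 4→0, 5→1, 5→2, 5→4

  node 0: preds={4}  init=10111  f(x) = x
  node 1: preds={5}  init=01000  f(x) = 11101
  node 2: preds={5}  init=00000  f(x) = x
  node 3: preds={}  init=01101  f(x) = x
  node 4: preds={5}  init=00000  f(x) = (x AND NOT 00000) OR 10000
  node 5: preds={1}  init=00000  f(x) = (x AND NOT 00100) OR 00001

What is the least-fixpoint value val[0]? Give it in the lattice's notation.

11111

Iteration log — 11 steps:
  step 1. node 0  ⊔preds=00000  new=10111  stable
  step 2. node 1  ⊔preds=00000  new=11101  old=01000  +wl: 
  step 3. node 2  ⊔preds=00000  new=00000  stable
  step 4. node 3  ⊔preds=00000  new=01101  stable
  step 5. node 4  ⊔preds=00000  new=10000  old=00000  +wl: 0
  step 6. node 5  ⊔preds=11101  new=11001  old=00000  +wl: 1,2,4
  step 7. node 0  ⊔preds=10000  new=10111  stable
  step 8. node 1  ⊔preds=11001  new=11101  stable
  step 9. node 2  ⊔preds=11001  new=11001  old=00000  +wl: 
  step 10. node 4  ⊔preds=11001  new=11001  old=10000  +wl: 0
  step 11. node 0  ⊔preds=11001  new=11111  old=10111  +wl: 

Least fixpoint reached:
  node 0: 11111
  node 1: 11101
  node 2: 11001
  node 3: 01101
  node 4: 11001
  node 5: 11001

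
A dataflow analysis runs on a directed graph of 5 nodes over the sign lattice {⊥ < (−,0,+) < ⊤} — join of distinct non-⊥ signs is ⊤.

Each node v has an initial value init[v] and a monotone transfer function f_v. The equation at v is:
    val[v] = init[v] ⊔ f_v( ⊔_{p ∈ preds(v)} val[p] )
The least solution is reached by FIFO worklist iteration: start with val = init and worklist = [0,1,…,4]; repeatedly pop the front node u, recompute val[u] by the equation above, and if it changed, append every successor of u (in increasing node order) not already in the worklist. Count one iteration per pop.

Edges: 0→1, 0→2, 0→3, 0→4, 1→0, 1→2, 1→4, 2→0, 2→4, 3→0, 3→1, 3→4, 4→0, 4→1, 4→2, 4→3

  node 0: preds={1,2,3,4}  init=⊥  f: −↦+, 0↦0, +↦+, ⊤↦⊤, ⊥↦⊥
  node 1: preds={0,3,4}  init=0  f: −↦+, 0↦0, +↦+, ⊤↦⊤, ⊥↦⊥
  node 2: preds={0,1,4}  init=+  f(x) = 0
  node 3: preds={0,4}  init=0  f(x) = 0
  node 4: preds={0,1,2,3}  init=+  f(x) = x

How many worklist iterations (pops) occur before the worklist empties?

Worklist (9 pops):
  #1 pop 0: in=⊤ → ⊤ (was ⊥); enqueue []
  #2 pop 1: in=⊤ → ⊤ (was 0); enqueue [0]
  #3 pop 2: in=⊤ → ⊤ (was +); enqueue []
  #4 pop 3: in=⊤ → 0 (no change)
  #5 pop 4: in=⊤ → ⊤ (was +); enqueue [1,2,3]
  #6 pop 0: in=⊤ → ⊤ (no change)
  #7 pop 1: in=⊤ → ⊤ (no change)
  #8 pop 2: in=⊤ → ⊤ (no change)
  #9 pop 3: in=⊤ → 0 (no change)

Fixpoint:
  val[0] = ⊤
  val[1] = ⊤
  val[2] = ⊤
  val[3] = 0
  val[4] = ⊤

9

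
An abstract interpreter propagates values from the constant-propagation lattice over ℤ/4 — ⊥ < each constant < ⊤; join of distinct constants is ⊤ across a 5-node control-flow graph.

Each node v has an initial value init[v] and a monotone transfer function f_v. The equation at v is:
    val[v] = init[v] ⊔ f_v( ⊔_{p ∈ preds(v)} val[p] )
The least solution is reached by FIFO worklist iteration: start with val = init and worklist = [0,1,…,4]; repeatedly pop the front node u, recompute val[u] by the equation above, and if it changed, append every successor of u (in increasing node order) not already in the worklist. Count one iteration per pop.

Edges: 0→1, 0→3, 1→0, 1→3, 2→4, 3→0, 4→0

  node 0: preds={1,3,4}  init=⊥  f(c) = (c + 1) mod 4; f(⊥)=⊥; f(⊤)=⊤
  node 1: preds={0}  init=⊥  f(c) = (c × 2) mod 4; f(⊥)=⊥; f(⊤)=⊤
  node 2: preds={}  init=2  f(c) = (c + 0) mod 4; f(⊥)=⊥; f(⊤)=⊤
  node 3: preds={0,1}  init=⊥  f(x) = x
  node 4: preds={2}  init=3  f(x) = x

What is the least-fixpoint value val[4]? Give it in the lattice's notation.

⊤

Trace (9 dequeues):
  [1] u=0 | in 3 | out 0 | prev ⊥ | push {}
  [2] u=1 | in 0 | out 0 | prev ⊥ | push {0}
  [3] u=2 | in ⊥ | out 2 | ==
  [4] u=3 | in 0 | out 0 | prev ⊥ | push {}
  [5] u=4 | in 2 | out ⊤ | prev 3 | push {}
  [6] u=0 | in ⊤ | out ⊤ | prev 0 | push {1,3}
  [7] u=1 | in ⊤ | out ⊤ | prev 0 | push {0}
  [8] u=3 | in ⊤ | out ⊤ | prev 0 | push {}
  [9] u=0 | in ⊤ | out ⊤ | ==

Converged values:
  [0] ⊤
  [1] ⊤
  [2] 2
  [3] ⊤
  [4] ⊤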